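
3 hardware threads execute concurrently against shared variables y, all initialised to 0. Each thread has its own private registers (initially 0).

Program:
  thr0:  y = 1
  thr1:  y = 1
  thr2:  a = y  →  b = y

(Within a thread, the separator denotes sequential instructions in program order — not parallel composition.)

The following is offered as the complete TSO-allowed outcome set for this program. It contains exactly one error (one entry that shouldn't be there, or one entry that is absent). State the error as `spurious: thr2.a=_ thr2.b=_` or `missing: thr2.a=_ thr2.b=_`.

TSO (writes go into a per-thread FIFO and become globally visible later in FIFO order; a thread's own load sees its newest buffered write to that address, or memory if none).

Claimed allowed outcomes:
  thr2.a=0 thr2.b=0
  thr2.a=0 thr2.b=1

missing: thr2.a=1 thr2.b=1

outcome vector order: (thr2.a,thr2.b)
TSO (3): 0/0 0/1 1/1
TSO∖claimed = {1/1}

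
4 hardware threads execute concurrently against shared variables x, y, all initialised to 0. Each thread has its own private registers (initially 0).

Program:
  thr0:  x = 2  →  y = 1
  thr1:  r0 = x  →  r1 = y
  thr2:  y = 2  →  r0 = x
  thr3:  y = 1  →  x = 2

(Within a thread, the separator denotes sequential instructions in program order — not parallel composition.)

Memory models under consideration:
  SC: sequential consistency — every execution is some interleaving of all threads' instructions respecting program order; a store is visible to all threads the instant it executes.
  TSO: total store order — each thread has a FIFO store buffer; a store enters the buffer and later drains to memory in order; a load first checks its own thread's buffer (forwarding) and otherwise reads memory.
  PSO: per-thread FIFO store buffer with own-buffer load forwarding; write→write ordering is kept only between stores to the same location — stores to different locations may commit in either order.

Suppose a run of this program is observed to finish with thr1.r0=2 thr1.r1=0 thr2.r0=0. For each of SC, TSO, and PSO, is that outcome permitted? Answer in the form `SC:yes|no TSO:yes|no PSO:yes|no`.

SC:no TSO:yes PSO:yes

outcome vector order: (thr1.r0,thr1.r1,thr2.r0)
SC: 11 outcomes — {(0,0,0); (0,0,2); (0,1,0); (0,1,2); (0,2,0); (0,2,2); (2,0,2); (2,1,0); (2,1,2); (2,2,0); (2,2,2)}
TSO: 12 outcomes — {(0,0,0); (0,0,2); (0,1,0); (0,1,2); (0,2,0); (0,2,2); (2,0,0); (2,0,2); (2,1,0); (2,1,2); (2,2,0); (2,2,2)}
PSO: 12 outcomes — {(0,0,0); (0,0,2); (0,1,0); (0,1,2); (0,2,0); (0,2,2); (2,0,0); (2,0,2); (2,1,0); (2,1,2); (2,2,0); (2,2,2)}
target (2,0,0) ∈ {TSO,PSO}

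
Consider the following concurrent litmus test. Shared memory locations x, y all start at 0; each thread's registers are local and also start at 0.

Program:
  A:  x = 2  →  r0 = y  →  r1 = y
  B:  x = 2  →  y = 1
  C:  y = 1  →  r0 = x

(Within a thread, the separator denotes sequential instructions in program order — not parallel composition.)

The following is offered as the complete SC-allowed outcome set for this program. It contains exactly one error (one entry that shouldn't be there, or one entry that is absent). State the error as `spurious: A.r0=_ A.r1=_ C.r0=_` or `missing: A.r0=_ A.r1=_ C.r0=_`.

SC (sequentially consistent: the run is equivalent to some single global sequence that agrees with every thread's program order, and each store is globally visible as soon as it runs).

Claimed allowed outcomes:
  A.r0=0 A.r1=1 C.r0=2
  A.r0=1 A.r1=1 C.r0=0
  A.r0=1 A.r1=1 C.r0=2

missing: A.r0=0 A.r1=0 C.r0=2

outcome vector order: (A.r0,A.r1,C.r0)
under SC → 0/0/2 0/1/2 1/1/0 1/1/2
SC∖claimed = {0/0/2}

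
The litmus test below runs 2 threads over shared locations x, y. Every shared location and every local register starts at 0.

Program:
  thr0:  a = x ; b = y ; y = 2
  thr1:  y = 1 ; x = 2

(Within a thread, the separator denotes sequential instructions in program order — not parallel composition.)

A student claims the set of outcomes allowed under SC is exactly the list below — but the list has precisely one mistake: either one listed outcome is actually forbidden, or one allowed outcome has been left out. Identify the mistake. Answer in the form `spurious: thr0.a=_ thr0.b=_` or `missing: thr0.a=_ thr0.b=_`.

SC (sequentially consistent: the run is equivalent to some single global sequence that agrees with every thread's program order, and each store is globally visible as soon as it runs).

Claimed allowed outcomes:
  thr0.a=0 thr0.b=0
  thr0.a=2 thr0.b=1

missing: thr0.a=0 thr0.b=1

outcome vector order: (thr0.a,thr0.b)
under SC → <0 0>, <0 1>, <2 1>
SC∖claimed = {<0 1>}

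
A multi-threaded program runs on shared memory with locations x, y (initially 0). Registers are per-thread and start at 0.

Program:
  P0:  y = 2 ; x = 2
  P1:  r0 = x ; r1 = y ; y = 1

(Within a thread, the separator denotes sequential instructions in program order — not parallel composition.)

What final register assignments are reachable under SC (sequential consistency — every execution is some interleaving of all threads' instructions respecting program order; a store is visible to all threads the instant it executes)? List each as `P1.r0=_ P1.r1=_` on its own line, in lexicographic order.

P1.r0=0 P1.r1=0
P1.r0=0 P1.r1=2
P1.r0=2 P1.r1=2

outcome vector order: (P1.r0,P1.r1)
|SC outcomes| = 3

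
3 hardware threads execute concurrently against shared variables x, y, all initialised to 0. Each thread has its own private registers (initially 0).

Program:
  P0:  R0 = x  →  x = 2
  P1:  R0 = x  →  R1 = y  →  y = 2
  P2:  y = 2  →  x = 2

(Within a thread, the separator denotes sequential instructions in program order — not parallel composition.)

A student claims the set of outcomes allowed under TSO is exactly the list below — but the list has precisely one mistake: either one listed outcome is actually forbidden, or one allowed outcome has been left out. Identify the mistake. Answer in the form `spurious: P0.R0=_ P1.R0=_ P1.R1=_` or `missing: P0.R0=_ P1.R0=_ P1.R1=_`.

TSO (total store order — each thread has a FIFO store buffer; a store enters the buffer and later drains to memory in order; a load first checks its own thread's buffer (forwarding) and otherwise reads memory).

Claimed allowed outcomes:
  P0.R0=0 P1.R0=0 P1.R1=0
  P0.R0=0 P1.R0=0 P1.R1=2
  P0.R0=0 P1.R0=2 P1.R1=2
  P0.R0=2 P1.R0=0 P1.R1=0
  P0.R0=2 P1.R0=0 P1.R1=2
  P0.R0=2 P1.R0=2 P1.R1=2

missing: P0.R0=0 P1.R0=2 P1.R1=0

outcome vector order: (P0.R0,P1.R0,P1.R1)
TSO (7): <0 0 0>; <0 0 2>; <0 2 0>; <0 2 2>; <2 0 0>; <2 0 2>; <2 2 2>
TSO∖claimed = {<0 2 0>}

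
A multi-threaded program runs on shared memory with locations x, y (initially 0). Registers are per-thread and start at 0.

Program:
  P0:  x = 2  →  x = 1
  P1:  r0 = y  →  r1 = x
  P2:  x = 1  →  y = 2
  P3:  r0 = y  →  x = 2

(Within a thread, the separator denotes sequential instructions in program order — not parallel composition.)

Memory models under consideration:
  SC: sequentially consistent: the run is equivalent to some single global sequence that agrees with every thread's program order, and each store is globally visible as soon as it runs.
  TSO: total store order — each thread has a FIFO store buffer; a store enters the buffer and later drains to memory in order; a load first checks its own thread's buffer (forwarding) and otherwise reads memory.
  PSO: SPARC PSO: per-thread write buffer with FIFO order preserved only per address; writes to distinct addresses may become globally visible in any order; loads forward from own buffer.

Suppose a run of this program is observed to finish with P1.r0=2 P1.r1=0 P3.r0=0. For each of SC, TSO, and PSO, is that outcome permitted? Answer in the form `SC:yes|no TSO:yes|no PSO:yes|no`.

SC:no TSO:no PSO:yes

outcome vector order: (P1.r0,P1.r1,P3.r0)
[SC] allowed = {0/0/0, 0/0/2, 0/1/0, 0/1/2, 0/2/0, 0/2/2, 2/1/0, 2/1/2, 2/2/0, 2/2/2}
[TSO] allowed = {0/0/0, 0/0/2, 0/1/0, 0/1/2, 0/2/0, 0/2/2, 2/1/0, 2/1/2, 2/2/0, 2/2/2}
[PSO] allowed = {0/0/0, 0/0/2, 0/1/0, 0/1/2, 0/2/0, 0/2/2, 2/0/0, 2/0/2, 2/1/0, 2/1/2, 2/2/0, 2/2/2}
target 2/0/0 ∈ {PSO}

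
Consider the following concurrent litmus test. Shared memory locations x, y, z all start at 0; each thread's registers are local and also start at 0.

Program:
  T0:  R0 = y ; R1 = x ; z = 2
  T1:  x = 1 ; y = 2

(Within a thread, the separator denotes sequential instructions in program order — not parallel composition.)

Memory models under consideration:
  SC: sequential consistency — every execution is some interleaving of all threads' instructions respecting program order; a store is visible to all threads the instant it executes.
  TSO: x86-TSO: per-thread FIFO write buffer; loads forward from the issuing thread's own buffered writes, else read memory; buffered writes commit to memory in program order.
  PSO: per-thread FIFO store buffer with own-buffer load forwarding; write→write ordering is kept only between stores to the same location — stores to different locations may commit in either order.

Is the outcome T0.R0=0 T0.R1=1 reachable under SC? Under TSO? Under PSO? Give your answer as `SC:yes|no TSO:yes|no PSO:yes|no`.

outcome vector order: (T0.R0,T0.R1)
SC (3): <0 0> <0 1> <2 1>
TSO (3): <0 0> <0 1> <2 1>
PSO (4): <0 0> <0 1> <2 0> <2 1>
target <0 1> ∈ {SC,TSO,PSO}

SC:yes TSO:yes PSO:yes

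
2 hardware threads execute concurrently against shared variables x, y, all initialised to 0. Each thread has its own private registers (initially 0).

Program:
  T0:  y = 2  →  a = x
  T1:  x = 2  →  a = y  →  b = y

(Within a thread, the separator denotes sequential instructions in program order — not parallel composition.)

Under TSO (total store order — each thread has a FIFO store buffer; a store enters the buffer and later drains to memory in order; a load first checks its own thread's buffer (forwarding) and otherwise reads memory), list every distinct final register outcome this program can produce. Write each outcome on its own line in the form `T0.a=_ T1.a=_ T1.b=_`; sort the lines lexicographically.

T0.a=0 T1.a=0 T1.b=0
T0.a=0 T1.a=0 T1.b=2
T0.a=0 T1.a=2 T1.b=2
T0.a=2 T1.a=0 T1.b=0
T0.a=2 T1.a=0 T1.b=2
T0.a=2 T1.a=2 T1.b=2

outcome vector order: (T0.a,T1.a,T1.b)
|TSO outcomes| = 6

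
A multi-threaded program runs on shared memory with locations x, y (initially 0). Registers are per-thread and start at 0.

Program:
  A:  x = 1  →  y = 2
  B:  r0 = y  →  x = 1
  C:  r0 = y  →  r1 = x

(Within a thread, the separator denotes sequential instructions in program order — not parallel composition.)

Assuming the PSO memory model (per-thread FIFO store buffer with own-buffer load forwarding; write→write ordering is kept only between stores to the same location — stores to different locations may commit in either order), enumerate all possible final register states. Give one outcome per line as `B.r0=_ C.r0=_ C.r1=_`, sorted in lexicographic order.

B.r0=0 C.r0=0 C.r1=0
B.r0=0 C.r0=0 C.r1=1
B.r0=0 C.r0=2 C.r1=0
B.r0=0 C.r0=2 C.r1=1
B.r0=2 C.r0=0 C.r1=0
B.r0=2 C.r0=0 C.r1=1
B.r0=2 C.r0=2 C.r1=0
B.r0=2 C.r0=2 C.r1=1

outcome vector order: (B.r0,C.r0,C.r1)
|PSO outcomes| = 8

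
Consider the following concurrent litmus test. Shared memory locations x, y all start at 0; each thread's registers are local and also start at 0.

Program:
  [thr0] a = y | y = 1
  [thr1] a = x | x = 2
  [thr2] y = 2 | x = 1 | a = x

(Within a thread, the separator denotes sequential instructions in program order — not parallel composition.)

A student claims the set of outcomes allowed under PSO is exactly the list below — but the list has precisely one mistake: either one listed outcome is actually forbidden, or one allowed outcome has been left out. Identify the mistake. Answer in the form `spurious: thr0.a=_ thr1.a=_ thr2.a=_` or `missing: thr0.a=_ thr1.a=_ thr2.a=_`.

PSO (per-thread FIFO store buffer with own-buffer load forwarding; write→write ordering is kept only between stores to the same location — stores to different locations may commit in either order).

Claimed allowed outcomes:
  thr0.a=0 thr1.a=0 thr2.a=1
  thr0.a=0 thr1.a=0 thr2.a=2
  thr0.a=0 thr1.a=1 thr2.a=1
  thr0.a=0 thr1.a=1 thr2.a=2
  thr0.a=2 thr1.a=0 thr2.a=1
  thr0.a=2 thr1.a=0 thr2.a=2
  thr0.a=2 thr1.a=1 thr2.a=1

missing: thr0.a=2 thr1.a=1 thr2.a=2

outcome vector order: (thr0.a,thr1.a,thr2.a)
[PSO] allowed = {<0 0 1>, <0 0 2>, <0 1 1>, <0 1 2>, <2 0 1>, <2 0 2>, <2 1 1>, <2 1 2>}
PSO∖claimed = {<2 1 2>}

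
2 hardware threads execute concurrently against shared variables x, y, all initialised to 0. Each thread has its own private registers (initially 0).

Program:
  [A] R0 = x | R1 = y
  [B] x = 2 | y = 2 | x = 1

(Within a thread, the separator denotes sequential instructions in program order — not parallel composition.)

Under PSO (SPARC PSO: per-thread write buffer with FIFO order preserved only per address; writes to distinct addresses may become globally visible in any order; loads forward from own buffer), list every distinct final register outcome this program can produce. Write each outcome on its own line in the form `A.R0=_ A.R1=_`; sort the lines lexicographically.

A.R0=0 A.R1=0
A.R0=0 A.R1=2
A.R0=1 A.R1=0
A.R0=1 A.R1=2
A.R0=2 A.R1=0
A.R0=2 A.R1=2

outcome vector order: (A.R0,A.R1)
|PSO outcomes| = 6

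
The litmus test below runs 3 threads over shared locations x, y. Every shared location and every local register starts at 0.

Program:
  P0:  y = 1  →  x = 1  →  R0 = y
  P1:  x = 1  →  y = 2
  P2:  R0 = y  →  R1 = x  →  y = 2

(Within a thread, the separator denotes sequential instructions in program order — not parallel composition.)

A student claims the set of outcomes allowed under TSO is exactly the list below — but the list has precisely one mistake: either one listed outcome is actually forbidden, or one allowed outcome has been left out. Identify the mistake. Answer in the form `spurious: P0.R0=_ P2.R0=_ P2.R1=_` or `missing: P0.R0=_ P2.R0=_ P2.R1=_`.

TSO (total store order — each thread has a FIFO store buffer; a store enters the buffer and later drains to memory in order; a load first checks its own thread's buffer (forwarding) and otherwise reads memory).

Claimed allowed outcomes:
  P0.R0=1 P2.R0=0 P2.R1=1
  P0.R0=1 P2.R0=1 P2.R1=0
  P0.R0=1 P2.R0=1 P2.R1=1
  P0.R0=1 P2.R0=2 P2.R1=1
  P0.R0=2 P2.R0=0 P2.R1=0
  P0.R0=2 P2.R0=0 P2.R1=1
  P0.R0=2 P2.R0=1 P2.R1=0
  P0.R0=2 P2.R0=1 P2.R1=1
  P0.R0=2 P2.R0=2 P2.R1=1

outcome vector order: (P0.R0,P2.R0,P2.R1)
TSO (10): 1/0/0; 1/0/1; 1/1/0; 1/1/1; 1/2/1; 2/0/0; 2/0/1; 2/1/0; 2/1/1; 2/2/1
TSO∖claimed = {1/0/0}

missing: P0.R0=1 P2.R0=0 P2.R1=0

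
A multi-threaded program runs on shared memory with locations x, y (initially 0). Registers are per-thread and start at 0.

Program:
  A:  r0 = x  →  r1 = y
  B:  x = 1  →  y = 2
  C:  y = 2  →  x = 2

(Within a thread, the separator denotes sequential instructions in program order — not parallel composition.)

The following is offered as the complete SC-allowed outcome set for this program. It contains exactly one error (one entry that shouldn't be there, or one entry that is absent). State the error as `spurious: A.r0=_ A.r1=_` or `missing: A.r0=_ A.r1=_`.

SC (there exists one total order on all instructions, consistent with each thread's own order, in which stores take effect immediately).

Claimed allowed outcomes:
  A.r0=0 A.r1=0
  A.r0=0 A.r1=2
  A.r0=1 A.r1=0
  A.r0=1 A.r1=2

missing: A.r0=2 A.r1=2

outcome vector order: (A.r0,A.r1)
SC: 5 outcomes — {00, 02, 10, 12, 22}
SC∖claimed = {22}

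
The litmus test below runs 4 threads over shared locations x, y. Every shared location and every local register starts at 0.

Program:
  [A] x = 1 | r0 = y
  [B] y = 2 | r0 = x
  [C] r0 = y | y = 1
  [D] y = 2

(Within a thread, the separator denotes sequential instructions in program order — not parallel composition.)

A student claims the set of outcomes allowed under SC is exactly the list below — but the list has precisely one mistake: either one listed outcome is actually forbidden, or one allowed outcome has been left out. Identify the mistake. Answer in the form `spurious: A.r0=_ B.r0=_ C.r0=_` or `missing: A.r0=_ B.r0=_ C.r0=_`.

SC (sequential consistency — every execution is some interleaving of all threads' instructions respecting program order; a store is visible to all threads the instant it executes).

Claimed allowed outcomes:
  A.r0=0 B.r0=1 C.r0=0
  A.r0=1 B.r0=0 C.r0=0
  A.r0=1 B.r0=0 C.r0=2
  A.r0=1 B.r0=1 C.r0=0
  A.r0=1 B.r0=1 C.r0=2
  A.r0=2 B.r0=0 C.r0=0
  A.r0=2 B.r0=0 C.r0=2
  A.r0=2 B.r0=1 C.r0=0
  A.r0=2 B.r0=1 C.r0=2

missing: A.r0=0 B.r0=1 C.r0=2

outcome vector order: (A.r0,B.r0,C.r0)
SC: 10 outcomes — {010 012 100 102 110 112 200 202 210 212}
SC∖claimed = {012}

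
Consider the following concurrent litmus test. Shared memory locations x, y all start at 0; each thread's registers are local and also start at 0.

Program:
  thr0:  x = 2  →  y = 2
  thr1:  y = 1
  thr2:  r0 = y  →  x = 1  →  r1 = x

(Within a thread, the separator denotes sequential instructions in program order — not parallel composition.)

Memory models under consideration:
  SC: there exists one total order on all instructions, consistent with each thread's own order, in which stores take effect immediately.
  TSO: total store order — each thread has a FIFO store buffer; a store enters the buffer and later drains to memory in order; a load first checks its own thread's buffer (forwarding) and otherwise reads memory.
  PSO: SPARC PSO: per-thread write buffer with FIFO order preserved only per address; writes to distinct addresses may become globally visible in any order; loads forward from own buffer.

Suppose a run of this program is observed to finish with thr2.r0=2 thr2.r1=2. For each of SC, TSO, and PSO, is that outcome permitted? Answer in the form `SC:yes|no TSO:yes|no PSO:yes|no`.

outcome vector order: (thr2.r0,thr2.r1)
[SC] allowed = {0/1; 0/2; 1/1; 1/2; 2/1}
[TSO] allowed = {0/1; 0/2; 1/1; 1/2; 2/1}
[PSO] allowed = {0/1; 0/2; 1/1; 1/2; 2/1; 2/2}
target 2/2 ∈ {PSO}

SC:no TSO:no PSO:yes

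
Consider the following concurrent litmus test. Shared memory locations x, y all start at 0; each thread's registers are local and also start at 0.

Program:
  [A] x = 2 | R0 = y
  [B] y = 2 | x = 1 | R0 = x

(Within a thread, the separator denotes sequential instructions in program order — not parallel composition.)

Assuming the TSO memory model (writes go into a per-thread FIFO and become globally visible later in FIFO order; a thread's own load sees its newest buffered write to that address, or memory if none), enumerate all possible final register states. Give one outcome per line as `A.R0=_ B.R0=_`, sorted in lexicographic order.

outcome vector order: (A.R0,B.R0)
|TSO outcomes| = 4

A.R0=0 B.R0=1
A.R0=0 B.R0=2
A.R0=2 B.R0=1
A.R0=2 B.R0=2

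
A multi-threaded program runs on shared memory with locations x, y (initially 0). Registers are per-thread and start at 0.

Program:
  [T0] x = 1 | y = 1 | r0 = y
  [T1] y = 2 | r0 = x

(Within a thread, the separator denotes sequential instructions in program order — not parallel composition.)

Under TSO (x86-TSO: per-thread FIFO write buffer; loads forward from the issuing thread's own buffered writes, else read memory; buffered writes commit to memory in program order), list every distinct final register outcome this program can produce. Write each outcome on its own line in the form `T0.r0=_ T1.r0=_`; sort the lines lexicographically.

T0.r0=1 T1.r0=0
T0.r0=1 T1.r0=1
T0.r0=2 T1.r0=0
T0.r0=2 T1.r0=1

outcome vector order: (T0.r0,T1.r0)
|TSO outcomes| = 4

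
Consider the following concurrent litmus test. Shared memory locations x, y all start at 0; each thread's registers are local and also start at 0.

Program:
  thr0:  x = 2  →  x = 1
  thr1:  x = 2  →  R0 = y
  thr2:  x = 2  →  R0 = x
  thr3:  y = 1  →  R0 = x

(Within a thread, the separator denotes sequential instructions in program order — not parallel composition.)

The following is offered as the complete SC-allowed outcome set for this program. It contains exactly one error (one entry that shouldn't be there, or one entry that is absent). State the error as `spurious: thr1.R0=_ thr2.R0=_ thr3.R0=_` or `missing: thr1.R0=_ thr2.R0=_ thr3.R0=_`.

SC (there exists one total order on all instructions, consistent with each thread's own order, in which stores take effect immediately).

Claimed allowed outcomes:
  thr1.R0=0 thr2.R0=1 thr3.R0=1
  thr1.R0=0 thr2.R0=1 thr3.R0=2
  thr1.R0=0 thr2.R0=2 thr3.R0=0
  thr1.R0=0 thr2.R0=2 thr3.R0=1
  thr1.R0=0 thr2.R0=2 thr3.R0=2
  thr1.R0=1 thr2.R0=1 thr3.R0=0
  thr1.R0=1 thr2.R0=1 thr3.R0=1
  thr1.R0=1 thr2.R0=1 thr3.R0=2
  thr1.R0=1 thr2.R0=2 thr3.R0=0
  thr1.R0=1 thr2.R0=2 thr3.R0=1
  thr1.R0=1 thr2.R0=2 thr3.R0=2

outcome vector order: (thr1.R0,thr2.R0,thr3.R0)
SC: 10 outcomes — {011 012 021 022 110 111 112 120 121 122}
claimed∖SC = {020}

spurious: thr1.R0=0 thr2.R0=2 thr3.R0=0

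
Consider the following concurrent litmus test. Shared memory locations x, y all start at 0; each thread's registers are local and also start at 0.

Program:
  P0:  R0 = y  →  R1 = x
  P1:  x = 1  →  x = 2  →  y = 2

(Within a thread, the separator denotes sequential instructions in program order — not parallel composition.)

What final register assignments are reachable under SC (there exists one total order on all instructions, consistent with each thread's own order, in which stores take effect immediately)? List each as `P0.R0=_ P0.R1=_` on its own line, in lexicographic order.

outcome vector order: (P0.R0,P0.R1)
|SC outcomes| = 4

P0.R0=0 P0.R1=0
P0.R0=0 P0.R1=1
P0.R0=0 P0.R1=2
P0.R0=2 P0.R1=2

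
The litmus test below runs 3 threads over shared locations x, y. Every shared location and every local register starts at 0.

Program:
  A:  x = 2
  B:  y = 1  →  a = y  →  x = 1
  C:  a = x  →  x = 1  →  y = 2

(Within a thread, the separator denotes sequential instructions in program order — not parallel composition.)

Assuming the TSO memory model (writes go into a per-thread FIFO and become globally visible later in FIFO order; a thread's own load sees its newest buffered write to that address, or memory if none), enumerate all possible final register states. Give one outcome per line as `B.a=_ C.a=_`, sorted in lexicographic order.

B.a=1 C.a=0
B.a=1 C.a=1
B.a=1 C.a=2
B.a=2 C.a=0
B.a=2 C.a=2

outcome vector order: (B.a,C.a)
|TSO outcomes| = 5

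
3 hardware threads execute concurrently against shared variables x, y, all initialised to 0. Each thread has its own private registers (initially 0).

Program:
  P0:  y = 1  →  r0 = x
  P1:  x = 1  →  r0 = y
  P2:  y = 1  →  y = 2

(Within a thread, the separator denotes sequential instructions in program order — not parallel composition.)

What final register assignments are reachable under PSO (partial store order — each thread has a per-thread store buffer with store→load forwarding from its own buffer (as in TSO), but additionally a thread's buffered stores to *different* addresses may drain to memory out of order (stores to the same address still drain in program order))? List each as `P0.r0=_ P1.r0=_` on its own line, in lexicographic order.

P0.r0=0 P1.r0=0
P0.r0=0 P1.r0=1
P0.r0=0 P1.r0=2
P0.r0=1 P1.r0=0
P0.r0=1 P1.r0=1
P0.r0=1 P1.r0=2

outcome vector order: (P0.r0,P1.r0)
|PSO outcomes| = 6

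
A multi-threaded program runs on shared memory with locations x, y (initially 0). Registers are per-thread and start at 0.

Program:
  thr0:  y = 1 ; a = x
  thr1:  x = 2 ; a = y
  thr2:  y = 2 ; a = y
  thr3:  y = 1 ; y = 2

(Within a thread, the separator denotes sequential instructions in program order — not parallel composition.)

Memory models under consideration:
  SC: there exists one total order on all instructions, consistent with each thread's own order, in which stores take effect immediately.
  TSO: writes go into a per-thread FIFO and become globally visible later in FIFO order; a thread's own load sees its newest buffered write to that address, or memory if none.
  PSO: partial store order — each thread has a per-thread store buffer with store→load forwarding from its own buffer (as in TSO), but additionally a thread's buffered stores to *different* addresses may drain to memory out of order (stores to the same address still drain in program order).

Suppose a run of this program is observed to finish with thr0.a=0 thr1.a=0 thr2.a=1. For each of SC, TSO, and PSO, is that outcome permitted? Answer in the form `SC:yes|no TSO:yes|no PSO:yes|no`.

SC:no TSO:yes PSO:yes

outcome vector order: (thr0.a,thr1.a,thr2.a)
[SC] allowed = {011; 012; 021; 022; 201; 202; 211; 212; 221; 222}
[TSO] allowed = {001; 002; 011; 012; 021; 022; 201; 202; 211; 212; 221; 222}
[PSO] allowed = {001; 002; 011; 012; 021; 022; 201; 202; 211; 212; 221; 222}
target 001 ∈ {TSO,PSO}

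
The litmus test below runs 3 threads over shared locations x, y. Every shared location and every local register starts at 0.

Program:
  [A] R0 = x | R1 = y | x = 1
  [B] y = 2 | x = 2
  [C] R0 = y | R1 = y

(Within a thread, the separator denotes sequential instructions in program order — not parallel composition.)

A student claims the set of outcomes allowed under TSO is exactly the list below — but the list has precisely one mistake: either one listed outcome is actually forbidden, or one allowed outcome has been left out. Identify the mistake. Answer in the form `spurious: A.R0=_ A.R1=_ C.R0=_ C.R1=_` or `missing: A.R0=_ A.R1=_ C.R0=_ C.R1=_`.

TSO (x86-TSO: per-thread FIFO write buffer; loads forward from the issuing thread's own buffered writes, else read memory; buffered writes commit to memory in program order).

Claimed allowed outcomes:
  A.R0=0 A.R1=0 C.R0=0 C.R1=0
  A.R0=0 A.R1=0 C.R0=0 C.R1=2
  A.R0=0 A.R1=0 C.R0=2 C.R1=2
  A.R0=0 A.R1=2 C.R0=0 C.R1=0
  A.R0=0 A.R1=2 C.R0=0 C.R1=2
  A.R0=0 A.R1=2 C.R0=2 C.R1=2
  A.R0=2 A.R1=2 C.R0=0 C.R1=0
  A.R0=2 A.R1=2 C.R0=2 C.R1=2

outcome vector order: (A.R0,A.R1,C.R0,C.R1)
TSO: 9 outcomes — {0/0/0/0 0/0/0/2 0/0/2/2 0/2/0/0 0/2/0/2 0/2/2/2 2/2/0/0 2/2/0/2 2/2/2/2}
TSO∖claimed = {2/2/0/2}

missing: A.R0=2 A.R1=2 C.R0=0 C.R1=2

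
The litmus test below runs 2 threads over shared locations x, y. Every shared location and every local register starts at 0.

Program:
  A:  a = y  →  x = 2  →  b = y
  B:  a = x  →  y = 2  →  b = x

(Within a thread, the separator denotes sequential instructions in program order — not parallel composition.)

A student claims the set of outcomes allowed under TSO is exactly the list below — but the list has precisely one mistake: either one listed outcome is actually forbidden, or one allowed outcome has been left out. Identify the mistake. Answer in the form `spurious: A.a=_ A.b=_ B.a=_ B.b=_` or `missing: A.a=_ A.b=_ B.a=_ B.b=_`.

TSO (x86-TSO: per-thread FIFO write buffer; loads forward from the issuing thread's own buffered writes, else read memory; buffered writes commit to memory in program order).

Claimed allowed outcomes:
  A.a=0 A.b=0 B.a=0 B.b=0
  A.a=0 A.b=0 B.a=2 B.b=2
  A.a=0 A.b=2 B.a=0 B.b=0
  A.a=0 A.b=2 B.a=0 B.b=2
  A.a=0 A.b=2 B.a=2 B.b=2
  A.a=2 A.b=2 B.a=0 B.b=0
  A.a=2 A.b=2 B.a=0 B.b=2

outcome vector order: (A.a,A.b,B.a,B.b)
under TSO → <0 0 0 0>, <0 0 0 2>, <0 0 2 2>, <0 2 0 0>, <0 2 0 2>, <0 2 2 2>, <2 2 0 0>, <2 2 0 2>
TSO∖claimed = {<0 0 0 2>}

missing: A.a=0 A.b=0 B.a=0 B.b=2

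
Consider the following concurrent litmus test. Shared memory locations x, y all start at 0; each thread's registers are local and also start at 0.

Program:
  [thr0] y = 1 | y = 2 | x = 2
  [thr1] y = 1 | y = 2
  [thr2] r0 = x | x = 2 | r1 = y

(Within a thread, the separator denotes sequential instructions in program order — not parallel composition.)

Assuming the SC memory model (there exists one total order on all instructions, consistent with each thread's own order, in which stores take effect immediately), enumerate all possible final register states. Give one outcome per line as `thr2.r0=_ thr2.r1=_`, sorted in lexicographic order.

outcome vector order: (thr2.r0,thr2.r1)
|SC outcomes| = 5

thr2.r0=0 thr2.r1=0
thr2.r0=0 thr2.r1=1
thr2.r0=0 thr2.r1=2
thr2.r0=2 thr2.r1=1
thr2.r0=2 thr2.r1=2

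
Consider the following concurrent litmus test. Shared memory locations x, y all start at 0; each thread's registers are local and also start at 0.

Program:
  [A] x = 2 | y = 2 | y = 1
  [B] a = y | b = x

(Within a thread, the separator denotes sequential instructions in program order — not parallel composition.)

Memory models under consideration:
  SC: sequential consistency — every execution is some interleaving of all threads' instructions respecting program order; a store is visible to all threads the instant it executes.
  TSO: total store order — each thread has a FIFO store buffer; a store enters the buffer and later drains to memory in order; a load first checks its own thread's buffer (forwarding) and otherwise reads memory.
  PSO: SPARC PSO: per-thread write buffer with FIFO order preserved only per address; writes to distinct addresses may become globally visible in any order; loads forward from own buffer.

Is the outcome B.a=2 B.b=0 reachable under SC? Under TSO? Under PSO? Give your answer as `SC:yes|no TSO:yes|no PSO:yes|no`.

outcome vector order: (B.a,B.b)
under SC → <0 0>, <0 2>, <1 2>, <2 2>
under TSO → <0 0>, <0 2>, <1 2>, <2 2>
under PSO → <0 0>, <0 2>, <1 0>, <1 2>, <2 0>, <2 2>
target <2 0> ∈ {PSO}

SC:no TSO:no PSO:yes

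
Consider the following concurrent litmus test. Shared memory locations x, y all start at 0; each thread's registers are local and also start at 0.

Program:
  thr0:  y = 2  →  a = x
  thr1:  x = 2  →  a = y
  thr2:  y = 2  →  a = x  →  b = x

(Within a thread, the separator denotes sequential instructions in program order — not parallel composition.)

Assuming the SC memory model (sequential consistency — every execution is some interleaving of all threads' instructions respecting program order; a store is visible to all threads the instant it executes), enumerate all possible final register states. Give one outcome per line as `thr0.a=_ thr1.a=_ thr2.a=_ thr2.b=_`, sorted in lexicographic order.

outcome vector order: (thr0.a,thr1.a,thr2.a,thr2.b)
|SC outcomes| = 7

thr0.a=0 thr1.a=2 thr2.a=0 thr2.b=0
thr0.a=0 thr1.a=2 thr2.a=0 thr2.b=2
thr0.a=0 thr1.a=2 thr2.a=2 thr2.b=2
thr0.a=2 thr1.a=0 thr2.a=2 thr2.b=2
thr0.a=2 thr1.a=2 thr2.a=0 thr2.b=0
thr0.a=2 thr1.a=2 thr2.a=0 thr2.b=2
thr0.a=2 thr1.a=2 thr2.a=2 thr2.b=2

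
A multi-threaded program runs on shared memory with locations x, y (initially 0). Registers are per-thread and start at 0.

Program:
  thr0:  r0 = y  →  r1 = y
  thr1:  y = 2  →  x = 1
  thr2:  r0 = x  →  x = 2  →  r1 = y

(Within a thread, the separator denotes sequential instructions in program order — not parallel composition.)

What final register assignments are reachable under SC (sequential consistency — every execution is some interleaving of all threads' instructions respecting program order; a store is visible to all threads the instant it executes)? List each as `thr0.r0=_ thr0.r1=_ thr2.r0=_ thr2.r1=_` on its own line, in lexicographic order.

outcome vector order: (thr0.r0,thr0.r1,thr2.r0,thr2.r1)
|SC outcomes| = 9

thr0.r0=0 thr0.r1=0 thr2.r0=0 thr2.r1=0
thr0.r0=0 thr0.r1=0 thr2.r0=0 thr2.r1=2
thr0.r0=0 thr0.r1=0 thr2.r0=1 thr2.r1=2
thr0.r0=0 thr0.r1=2 thr2.r0=0 thr2.r1=0
thr0.r0=0 thr0.r1=2 thr2.r0=0 thr2.r1=2
thr0.r0=0 thr0.r1=2 thr2.r0=1 thr2.r1=2
thr0.r0=2 thr0.r1=2 thr2.r0=0 thr2.r1=0
thr0.r0=2 thr0.r1=2 thr2.r0=0 thr2.r1=2
thr0.r0=2 thr0.r1=2 thr2.r0=1 thr2.r1=2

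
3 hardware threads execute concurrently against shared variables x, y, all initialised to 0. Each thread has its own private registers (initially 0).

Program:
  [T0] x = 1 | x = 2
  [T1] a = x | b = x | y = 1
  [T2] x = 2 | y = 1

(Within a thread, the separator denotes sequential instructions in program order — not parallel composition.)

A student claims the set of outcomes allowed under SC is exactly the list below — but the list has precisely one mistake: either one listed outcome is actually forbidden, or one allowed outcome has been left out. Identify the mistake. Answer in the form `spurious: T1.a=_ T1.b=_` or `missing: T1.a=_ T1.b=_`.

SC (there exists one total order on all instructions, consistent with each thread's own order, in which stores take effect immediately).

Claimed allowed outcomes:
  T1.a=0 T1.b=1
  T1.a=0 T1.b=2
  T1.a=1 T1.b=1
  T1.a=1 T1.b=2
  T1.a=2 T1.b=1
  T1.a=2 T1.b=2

outcome vector order: (T1.a,T1.b)
SC: 7 outcomes — {(0,0); (0,1); (0,2); (1,1); (1,2); (2,1); (2,2)}
SC∖claimed = {(0,0)}

missing: T1.a=0 T1.b=0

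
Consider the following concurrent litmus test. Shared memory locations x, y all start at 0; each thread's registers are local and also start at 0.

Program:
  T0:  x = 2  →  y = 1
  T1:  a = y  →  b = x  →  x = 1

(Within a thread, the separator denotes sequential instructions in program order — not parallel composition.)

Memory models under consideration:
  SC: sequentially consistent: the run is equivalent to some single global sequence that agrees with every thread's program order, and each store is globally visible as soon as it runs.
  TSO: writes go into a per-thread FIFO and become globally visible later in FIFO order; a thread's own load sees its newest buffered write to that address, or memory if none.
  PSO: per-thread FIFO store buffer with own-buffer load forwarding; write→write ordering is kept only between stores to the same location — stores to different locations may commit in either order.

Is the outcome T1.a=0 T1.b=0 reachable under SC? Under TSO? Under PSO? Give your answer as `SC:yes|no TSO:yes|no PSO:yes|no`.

outcome vector order: (T1.a,T1.b)
[SC] allowed = {00; 02; 12}
[TSO] allowed = {00; 02; 12}
[PSO] allowed = {00; 02; 10; 12}
target 00 ∈ {SC,TSO,PSO}

SC:yes TSO:yes PSO:yes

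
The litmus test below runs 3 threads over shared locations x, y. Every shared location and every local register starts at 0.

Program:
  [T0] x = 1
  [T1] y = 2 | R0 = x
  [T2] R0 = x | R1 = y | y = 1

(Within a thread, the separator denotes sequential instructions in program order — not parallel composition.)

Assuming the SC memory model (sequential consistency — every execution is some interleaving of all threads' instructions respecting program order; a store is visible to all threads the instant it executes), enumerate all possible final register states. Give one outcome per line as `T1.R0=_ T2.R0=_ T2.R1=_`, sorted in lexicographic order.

T1.R0=0 T2.R0=0 T2.R1=0
T1.R0=0 T2.R0=0 T2.R1=2
T1.R0=0 T2.R0=1 T2.R1=2
T1.R0=1 T2.R0=0 T2.R1=0
T1.R0=1 T2.R0=0 T2.R1=2
T1.R0=1 T2.R0=1 T2.R1=0
T1.R0=1 T2.R0=1 T2.R1=2

outcome vector order: (T1.R0,T2.R0,T2.R1)
|SC outcomes| = 7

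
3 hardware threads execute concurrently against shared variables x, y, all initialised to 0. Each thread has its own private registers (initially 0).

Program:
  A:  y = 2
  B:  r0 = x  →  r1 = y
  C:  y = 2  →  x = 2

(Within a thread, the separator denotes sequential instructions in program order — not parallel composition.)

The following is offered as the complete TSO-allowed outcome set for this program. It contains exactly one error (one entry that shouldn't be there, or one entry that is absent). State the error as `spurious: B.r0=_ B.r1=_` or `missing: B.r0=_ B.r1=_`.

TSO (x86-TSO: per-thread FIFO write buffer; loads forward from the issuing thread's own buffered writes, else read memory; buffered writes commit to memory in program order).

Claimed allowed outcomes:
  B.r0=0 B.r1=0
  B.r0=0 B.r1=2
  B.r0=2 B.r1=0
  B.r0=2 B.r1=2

outcome vector order: (B.r0,B.r1)
TSO: 3 outcomes — {<0 0> <0 2> <2 2>}
claimed∖TSO = {<2 0>}

spurious: B.r0=2 B.r1=0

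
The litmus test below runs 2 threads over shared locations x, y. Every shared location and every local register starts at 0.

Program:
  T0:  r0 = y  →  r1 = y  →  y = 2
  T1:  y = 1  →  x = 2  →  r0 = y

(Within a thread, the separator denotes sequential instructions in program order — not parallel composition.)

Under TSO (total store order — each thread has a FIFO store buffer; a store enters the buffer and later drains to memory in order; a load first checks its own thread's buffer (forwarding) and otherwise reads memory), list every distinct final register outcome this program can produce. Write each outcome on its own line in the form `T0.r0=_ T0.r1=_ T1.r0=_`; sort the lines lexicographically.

outcome vector order: (T0.r0,T0.r1,T1.r0)
|TSO outcomes| = 6

T0.r0=0 T0.r1=0 T1.r0=1
T0.r0=0 T0.r1=0 T1.r0=2
T0.r0=0 T0.r1=1 T1.r0=1
T0.r0=0 T0.r1=1 T1.r0=2
T0.r0=1 T0.r1=1 T1.r0=1
T0.r0=1 T0.r1=1 T1.r0=2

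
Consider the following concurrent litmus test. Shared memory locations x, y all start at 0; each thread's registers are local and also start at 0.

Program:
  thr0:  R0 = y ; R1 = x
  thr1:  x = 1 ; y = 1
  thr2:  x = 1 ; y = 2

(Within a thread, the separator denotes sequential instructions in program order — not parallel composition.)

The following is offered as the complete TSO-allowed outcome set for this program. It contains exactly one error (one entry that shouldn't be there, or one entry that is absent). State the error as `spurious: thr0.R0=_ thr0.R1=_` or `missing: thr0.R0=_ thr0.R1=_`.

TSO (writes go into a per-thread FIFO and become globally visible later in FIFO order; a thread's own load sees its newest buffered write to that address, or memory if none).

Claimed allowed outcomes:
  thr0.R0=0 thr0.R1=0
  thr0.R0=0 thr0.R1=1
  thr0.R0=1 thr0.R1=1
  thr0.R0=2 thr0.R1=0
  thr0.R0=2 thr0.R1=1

outcome vector order: (thr0.R0,thr0.R1)
TSO (4): 00; 01; 11; 21
claimed∖TSO = {20}

spurious: thr0.R0=2 thr0.R1=0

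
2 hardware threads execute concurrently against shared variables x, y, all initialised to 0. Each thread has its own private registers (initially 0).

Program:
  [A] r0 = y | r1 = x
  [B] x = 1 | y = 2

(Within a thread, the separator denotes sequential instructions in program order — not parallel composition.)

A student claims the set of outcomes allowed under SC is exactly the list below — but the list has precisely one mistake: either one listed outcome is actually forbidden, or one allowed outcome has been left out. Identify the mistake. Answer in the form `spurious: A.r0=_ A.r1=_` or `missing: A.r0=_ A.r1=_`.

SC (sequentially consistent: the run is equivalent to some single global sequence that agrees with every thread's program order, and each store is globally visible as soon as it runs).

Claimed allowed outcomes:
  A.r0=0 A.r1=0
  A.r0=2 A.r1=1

missing: A.r0=0 A.r1=1

outcome vector order: (A.r0,A.r1)
[SC] allowed = {(0,0) (0,1) (2,1)}
SC∖claimed = {(0,1)}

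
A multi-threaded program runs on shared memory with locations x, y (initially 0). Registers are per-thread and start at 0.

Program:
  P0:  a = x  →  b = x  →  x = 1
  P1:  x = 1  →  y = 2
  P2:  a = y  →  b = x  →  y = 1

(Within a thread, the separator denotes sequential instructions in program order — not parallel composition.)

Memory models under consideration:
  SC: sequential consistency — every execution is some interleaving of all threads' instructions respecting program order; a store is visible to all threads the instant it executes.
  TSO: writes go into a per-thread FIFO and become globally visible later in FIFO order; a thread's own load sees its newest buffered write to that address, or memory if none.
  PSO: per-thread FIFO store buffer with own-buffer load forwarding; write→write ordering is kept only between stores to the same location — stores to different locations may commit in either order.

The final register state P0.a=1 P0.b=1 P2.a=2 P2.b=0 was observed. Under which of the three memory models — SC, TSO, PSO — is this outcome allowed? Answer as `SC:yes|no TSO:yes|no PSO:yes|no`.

outcome vector order: (P0.a,P0.b,P2.a,P2.b)
SC: 9 outcomes — {0/0/0/0, 0/0/0/1, 0/0/2/1, 0/1/0/0, 0/1/0/1, 0/1/2/1, 1/1/0/0, 1/1/0/1, 1/1/2/1}
TSO: 9 outcomes — {0/0/0/0, 0/0/0/1, 0/0/2/1, 0/1/0/0, 0/1/0/1, 0/1/2/1, 1/1/0/0, 1/1/0/1, 1/1/2/1}
PSO: 12 outcomes — {0/0/0/0, 0/0/0/1, 0/0/2/0, 0/0/2/1, 0/1/0/0, 0/1/0/1, 0/1/2/0, 0/1/2/1, 1/1/0/0, 1/1/0/1, 1/1/2/0, 1/1/2/1}
target 1/1/2/0 ∈ {PSO}

SC:no TSO:no PSO:yes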